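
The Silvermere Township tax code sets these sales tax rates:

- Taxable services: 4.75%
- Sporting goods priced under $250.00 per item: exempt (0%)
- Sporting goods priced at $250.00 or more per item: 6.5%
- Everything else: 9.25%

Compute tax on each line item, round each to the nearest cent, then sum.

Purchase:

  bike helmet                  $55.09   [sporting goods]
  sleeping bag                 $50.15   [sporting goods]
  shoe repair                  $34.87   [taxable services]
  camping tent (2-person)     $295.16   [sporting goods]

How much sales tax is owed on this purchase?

Bike helmet $55.09: sporting goods, under $250.00 → 0% → $0.00
Sleeping bag $50.15: sporting goods, under $250.00 → 0% → $0.00
Shoe repair $34.87: taxable services → 4.75% → $1.66
Camping tent (2-person) $295.16: sporting goods, $250.00 or more → 6.5% → $19.19
Total tax = $1.66 + $19.19 = $20.85

$20.85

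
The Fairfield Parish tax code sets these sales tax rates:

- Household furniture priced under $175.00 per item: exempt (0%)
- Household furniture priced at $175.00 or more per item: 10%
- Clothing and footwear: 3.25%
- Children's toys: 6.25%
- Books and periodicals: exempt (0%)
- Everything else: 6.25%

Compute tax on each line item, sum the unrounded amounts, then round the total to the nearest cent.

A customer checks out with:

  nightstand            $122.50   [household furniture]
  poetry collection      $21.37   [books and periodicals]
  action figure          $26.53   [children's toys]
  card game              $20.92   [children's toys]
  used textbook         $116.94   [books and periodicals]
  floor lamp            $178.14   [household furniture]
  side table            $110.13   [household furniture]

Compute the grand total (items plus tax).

$617.31

Nightstand $122.50: household furniture, under $175.00 → 0% → $0.00
Poetry collection $21.37: books and periodicals → 0% → $0.00
Action figure $26.53: children's toys → 6.25% → $1.658125
Card game $20.92: children's toys → 6.25% → $1.3075
Used textbook $116.94: books and periodicals → 0% → $0.00
Floor lamp $178.14: household furniture, $175.00 or more → 10% → $17.814
Side table $110.13: household furniture, under $175.00 → 0% → $0.00
Subtotal = $596.53; unrounded tax = $20.779625 → $20.78; total due = $617.31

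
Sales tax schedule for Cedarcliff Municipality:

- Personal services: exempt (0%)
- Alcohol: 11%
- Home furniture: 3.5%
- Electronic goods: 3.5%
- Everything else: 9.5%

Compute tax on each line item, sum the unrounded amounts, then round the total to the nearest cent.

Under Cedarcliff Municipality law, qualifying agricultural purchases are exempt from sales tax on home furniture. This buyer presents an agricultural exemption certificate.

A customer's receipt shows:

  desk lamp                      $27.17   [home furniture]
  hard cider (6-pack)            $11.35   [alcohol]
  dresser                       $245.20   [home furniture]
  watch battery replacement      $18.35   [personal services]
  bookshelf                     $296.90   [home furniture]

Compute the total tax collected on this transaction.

Desk lamp $27.17: home furniture, buyer-exempt → 0% → $0.00
Hard cider (6-pack) $11.35: alcohol → 11% → $1.2485
Dresser $245.20: home furniture, buyer-exempt → 0% → $0.00
Watch battery replacement $18.35: personal services → 0% → $0.00
Bookshelf $296.90: home furniture, buyer-exempt → 0% → $0.00
Unrounded tax sum = $1.2485 → $1.25

$1.25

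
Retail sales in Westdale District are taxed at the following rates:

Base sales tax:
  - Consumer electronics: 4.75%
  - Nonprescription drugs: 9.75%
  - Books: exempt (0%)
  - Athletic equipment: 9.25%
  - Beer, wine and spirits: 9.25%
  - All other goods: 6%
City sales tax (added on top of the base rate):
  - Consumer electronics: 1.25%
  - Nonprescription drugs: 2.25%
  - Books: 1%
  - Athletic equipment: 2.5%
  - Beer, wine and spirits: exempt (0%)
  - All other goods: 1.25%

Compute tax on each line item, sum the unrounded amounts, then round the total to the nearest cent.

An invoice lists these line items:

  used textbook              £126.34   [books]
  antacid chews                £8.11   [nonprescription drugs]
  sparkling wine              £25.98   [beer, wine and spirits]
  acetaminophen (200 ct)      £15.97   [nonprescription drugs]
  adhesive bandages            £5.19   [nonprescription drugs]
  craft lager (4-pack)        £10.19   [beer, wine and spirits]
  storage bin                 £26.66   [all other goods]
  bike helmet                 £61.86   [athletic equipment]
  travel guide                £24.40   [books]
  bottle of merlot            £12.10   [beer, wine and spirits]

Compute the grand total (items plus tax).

Used textbook £126.34: books → 0% + 1% city = 1% → £1.2634
Antacid chews £8.11: nonprescription drugs → 9.75% + 2.25% city = 12% → £0.9732
Sparkling wine £25.98: beer, wine and spirits → 9.25% + 0% city = 9.25% → £2.40315
Acetaminophen (200 ct) £15.97: nonprescription drugs → 9.75% + 2.25% city = 12% → £1.9164
Adhesive bandages £5.19: nonprescription drugs → 9.75% + 2.25% city = 12% → £0.6228
Craft lager (4-pack) £10.19: beer, wine and spirits → 9.25% + 0% city = 9.25% → £0.942575
Storage bin £26.66: all other goods → 6% + 1.25% city = 7.25% → £1.93285
Bike helmet £61.86: athletic equipment → 9.25% + 2.5% city = 11.75% → £7.26855
Travel guide £24.40: books → 0% + 1% city = 1% → £0.244
Bottle of merlot £12.10: beer, wine and spirits → 9.25% + 0% city = 9.25% → £1.11925
Subtotal = £316.80; unrounded tax = £18.686175 → £18.69; total due = £335.49

£335.49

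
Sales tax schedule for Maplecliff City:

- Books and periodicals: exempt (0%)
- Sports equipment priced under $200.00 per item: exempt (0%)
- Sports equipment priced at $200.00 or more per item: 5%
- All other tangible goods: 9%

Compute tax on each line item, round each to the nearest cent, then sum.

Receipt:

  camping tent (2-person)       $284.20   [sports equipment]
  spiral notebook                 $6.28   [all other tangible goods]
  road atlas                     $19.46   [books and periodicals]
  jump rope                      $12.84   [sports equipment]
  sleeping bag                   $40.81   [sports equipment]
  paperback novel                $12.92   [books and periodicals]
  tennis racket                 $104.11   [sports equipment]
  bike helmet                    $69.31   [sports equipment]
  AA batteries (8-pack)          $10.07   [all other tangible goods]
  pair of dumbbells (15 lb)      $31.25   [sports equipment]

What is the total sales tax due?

$15.69

Camping tent (2-person) $284.20: sports equipment, $200.00 or more → 5% → $14.21
Spiral notebook $6.28: all other tangible goods → 9% → $0.57
Road atlas $19.46: books and periodicals → 0% → $0.00
Jump rope $12.84: sports equipment, under $200.00 → 0% → $0.00
Sleeping bag $40.81: sports equipment, under $200.00 → 0% → $0.00
Paperback novel $12.92: books and periodicals → 0% → $0.00
Tennis racket $104.11: sports equipment, under $200.00 → 0% → $0.00
Bike helmet $69.31: sports equipment, under $200.00 → 0% → $0.00
AA batteries (8-pack) $10.07: all other tangible goods → 9% → $0.91
Pair of dumbbells (15 lb) $31.25: sports equipment, under $200.00 → 0% → $0.00
Total tax = $14.21 + $0.57 + $0.91 = $15.69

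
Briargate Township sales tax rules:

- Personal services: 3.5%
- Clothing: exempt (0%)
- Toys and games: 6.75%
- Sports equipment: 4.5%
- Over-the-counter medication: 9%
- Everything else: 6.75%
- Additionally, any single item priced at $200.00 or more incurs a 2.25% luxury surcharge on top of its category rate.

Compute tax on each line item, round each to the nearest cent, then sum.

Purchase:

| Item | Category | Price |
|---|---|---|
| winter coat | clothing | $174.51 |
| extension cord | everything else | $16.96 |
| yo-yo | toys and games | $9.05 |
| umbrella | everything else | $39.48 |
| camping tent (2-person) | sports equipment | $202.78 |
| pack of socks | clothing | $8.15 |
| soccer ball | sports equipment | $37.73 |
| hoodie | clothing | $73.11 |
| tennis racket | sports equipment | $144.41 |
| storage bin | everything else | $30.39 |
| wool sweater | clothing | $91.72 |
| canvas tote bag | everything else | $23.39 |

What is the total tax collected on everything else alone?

Extension cord $16.96: everything else → 6.75% → $1.14
Umbrella $39.48: everything else → 6.75% → $2.66
Storage bin $30.39: everything else → 6.75% → $2.05
Canvas tote bag $23.39: everything else → 6.75% → $1.58
Tax on everything else = $1.14 + $2.66 + $2.05 + $1.58 = $7.43

$7.43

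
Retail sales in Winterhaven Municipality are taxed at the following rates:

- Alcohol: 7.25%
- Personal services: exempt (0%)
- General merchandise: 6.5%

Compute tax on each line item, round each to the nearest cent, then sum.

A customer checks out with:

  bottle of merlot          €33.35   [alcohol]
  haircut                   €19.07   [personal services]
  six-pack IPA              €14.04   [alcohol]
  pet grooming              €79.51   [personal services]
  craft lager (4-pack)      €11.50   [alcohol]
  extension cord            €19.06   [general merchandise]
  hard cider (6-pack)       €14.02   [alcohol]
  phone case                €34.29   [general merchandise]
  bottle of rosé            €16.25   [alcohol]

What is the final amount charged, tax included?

Bottle of merlot €33.35: alcohol → 7.25% → €2.42
Haircut €19.07: personal services → 0% → €0.00
Six-pack IPA €14.04: alcohol → 7.25% → €1.02
Pet grooming €79.51: personal services → 0% → €0.00
Craft lager (4-pack) €11.50: alcohol → 7.25% → €0.83
Extension cord €19.06: general merchandise → 6.5% → €1.24
Hard cider (6-pack) €14.02: alcohol → 7.25% → €1.02
Phone case €34.29: general merchandise → 6.5% → €2.23
Bottle of rosé €16.25: alcohol → 7.25% → €1.18
Subtotal = €241.09; tax = €9.94; total due = €251.03

€251.03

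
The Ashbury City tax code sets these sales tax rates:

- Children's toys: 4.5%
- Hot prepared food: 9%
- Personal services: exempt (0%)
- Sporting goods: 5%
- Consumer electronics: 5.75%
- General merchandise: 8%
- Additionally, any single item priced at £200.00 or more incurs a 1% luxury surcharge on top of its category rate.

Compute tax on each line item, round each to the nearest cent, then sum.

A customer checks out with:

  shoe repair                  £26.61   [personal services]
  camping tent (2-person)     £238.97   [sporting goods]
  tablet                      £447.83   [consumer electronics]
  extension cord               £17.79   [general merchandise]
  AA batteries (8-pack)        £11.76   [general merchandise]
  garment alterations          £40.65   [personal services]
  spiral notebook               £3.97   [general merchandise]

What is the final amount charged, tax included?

£834.83

Shoe repair £26.61: personal services → 0% → £0.00
Camping tent (2-person) £238.97: sporting goods → 5% + 1% surcharge = 6% → £14.34
Tablet £447.83: consumer electronics → 5.75% + 1% surcharge = 6.75% → £30.23
Extension cord £17.79: general merchandise → 8% → £1.42
AA batteries (8-pack) £11.76: general merchandise → 8% → £0.94
Garment alterations £40.65: personal services → 0% → £0.00
Spiral notebook £3.97: general merchandise → 8% → £0.32
Subtotal = £787.58; tax = £47.25; total due = £834.83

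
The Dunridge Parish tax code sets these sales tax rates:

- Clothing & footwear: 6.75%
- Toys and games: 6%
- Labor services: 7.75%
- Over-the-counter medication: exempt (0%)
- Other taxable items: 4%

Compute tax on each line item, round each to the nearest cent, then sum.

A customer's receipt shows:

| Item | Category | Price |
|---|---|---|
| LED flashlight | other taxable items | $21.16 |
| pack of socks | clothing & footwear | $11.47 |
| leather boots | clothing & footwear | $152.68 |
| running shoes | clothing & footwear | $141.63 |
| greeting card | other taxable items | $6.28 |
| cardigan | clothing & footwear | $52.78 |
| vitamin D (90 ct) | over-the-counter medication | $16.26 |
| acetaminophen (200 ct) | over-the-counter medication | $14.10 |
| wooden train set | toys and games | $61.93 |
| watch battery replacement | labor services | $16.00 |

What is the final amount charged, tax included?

LED flashlight $21.16: other taxable items → 4% → $0.85
Pack of socks $11.47: clothing & footwear → 6.75% → $0.77
Leather boots $152.68: clothing & footwear → 6.75% → $10.31
Running shoes $141.63: clothing & footwear → 6.75% → $9.56
Greeting card $6.28: other taxable items → 4% → $0.25
Cardigan $52.78: clothing & footwear → 6.75% → $3.56
Vitamin D (90 ct) $16.26: over-the-counter medication → 0% → $0.00
Acetaminophen (200 ct) $14.10: over-the-counter medication → 0% → $0.00
Wooden train set $61.93: toys and games → 6% → $3.72
Watch battery replacement $16.00: labor services → 7.75% → $1.24
Subtotal = $494.29; tax = $30.26; total due = $524.55

$524.55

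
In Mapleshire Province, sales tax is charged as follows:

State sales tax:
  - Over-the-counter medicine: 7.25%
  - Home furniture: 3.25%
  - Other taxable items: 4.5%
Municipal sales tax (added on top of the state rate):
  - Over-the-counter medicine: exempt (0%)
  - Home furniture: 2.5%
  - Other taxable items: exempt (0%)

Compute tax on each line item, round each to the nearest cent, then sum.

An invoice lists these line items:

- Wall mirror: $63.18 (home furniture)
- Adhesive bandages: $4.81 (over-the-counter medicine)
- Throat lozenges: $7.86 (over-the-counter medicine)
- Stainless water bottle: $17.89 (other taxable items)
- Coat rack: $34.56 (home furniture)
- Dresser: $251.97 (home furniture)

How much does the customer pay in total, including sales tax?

$402.11

Wall mirror $63.18: home furniture → 3.25% + 2.5% municipal = 5.75% → $3.63
Adhesive bandages $4.81: over-the-counter medicine → 7.25% + 0% municipal = 7.25% → $0.35
Throat lozenges $7.86: over-the-counter medicine → 7.25% + 0% municipal = 7.25% → $0.57
Stainless water bottle $17.89: other taxable items → 4.5% + 0% municipal = 4.5% → $0.81
Coat rack $34.56: home furniture → 3.25% + 2.5% municipal = 5.75% → $1.99
Dresser $251.97: home furniture → 3.25% + 2.5% municipal = 5.75% → $14.49
Subtotal = $380.27; tax = $21.84; total due = $402.11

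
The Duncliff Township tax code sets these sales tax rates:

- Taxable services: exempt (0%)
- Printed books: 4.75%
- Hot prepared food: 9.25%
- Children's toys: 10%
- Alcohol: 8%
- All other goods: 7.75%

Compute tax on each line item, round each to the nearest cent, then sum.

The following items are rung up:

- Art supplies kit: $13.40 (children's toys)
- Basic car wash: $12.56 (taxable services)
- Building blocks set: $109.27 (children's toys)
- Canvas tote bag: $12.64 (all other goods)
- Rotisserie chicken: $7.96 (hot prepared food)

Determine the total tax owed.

$13.99

Art supplies kit $13.40: children's toys → 10% → $1.34
Basic car wash $12.56: taxable services → 0% → $0.00
Building blocks set $109.27: children's toys → 10% → $10.93
Canvas tote bag $12.64: all other goods → 7.75% → $0.98
Rotisserie chicken $7.96: hot prepared food → 9.25% → $0.74
Total tax = $1.34 + $10.93 + $0.98 + $0.74 = $13.99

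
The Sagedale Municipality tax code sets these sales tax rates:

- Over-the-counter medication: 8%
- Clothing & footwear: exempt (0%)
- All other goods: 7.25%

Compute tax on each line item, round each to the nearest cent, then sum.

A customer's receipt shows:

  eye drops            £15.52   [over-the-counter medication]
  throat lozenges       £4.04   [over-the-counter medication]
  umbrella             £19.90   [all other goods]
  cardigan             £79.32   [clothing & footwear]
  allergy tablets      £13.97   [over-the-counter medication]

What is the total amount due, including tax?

Eye drops £15.52: over-the-counter medication → 8% → £1.24
Throat lozenges £4.04: over-the-counter medication → 8% → £0.32
Umbrella £19.90: all other goods → 7.25% → £1.44
Cardigan £79.32: clothing & footwear → 0% → £0.00
Allergy tablets £13.97: over-the-counter medication → 8% → £1.12
Subtotal = £132.75; tax = £4.12; total due = £136.87

£136.87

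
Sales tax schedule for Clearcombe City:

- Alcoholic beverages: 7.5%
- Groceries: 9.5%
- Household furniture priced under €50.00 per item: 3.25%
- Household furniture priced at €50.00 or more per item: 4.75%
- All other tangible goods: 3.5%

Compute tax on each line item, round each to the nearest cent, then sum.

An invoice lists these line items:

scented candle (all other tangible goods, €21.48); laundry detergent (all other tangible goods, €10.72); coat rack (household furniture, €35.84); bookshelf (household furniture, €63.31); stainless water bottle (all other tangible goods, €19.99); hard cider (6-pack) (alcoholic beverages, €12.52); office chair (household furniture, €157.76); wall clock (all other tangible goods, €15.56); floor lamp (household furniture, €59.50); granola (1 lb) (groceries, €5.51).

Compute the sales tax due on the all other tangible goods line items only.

€2.37

Scented candle €21.48: all other tangible goods → 3.5% → €0.75
Laundry detergent €10.72: all other tangible goods → 3.5% → €0.38
Stainless water bottle €19.99: all other tangible goods → 3.5% → €0.70
Wall clock €15.56: all other tangible goods → 3.5% → €0.54
Tax on all other tangible goods = €0.75 + €0.38 + €0.70 + €0.54 = €2.37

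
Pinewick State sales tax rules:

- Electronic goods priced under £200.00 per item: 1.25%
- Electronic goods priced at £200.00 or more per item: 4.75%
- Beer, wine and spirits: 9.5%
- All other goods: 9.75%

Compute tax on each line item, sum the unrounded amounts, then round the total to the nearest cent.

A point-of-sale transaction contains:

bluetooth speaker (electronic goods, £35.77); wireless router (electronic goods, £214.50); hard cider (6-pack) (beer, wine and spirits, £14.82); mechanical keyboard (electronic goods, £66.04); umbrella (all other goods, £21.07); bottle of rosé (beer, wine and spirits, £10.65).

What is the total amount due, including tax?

Bluetooth speaker £35.77: electronic goods, under £200.00 → 1.25% → £0.447125
Wireless router £214.50: electronic goods, £200.00 or more → 4.75% → £10.18875
Hard cider (6-pack) £14.82: beer, wine and spirits → 9.5% → £1.4079
Mechanical keyboard £66.04: electronic goods, under £200.00 → 1.25% → £0.8255
Umbrella £21.07: all other goods → 9.75% → £2.054325
Bottle of rosé £10.65: beer, wine and spirits → 9.5% → £1.01175
Subtotal = £362.85; unrounded tax = £15.93535 → £15.94; total due = £378.79

£378.79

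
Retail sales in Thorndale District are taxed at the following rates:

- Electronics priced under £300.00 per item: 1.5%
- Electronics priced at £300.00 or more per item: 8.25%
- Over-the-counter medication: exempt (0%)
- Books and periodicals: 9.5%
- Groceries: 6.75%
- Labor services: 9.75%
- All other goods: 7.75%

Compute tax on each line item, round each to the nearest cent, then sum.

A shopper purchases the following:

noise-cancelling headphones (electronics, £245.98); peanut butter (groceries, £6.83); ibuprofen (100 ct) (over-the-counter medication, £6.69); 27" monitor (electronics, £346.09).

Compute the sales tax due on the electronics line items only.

£32.24

Noise-cancelling headphones £245.98: electronics, under £300.00 → 1.5% → £3.69
27" monitor £346.09: electronics, £300.00 or more → 8.25% → £28.55
Tax on electronics = £3.69 + £28.55 = £32.24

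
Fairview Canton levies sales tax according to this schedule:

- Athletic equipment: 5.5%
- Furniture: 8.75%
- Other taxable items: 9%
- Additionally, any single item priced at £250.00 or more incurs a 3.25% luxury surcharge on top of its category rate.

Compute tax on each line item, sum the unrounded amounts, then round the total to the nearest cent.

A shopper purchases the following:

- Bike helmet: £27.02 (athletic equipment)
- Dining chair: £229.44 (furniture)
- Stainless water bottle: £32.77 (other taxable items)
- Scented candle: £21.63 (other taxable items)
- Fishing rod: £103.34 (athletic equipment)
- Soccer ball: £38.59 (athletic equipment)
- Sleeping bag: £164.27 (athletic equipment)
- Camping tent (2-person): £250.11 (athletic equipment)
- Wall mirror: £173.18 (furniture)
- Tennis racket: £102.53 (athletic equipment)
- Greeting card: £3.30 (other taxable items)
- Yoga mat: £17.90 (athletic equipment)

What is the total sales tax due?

Bike helmet £27.02: athletic equipment → 5.5% → £1.4861
Dining chair £229.44: furniture → 8.75% → £20.076
Stainless water bottle £32.77: other taxable items → 9% → £2.9493
Scented candle £21.63: other taxable items → 9% → £1.9467
Fishing rod £103.34: athletic equipment → 5.5% → £5.6837
Soccer ball £38.59: athletic equipment → 5.5% → £2.12245
Sleeping bag £164.27: athletic equipment → 5.5% → £9.03485
Camping tent (2-person) £250.11: athletic equipment → 5.5% + 3.25% surcharge = 8.75% → £21.884625
Wall mirror £173.18: furniture → 8.75% → £15.15325
Tennis racket £102.53: athletic equipment → 5.5% → £5.63915
Greeting card £3.30: other taxable items → 9% → £0.297
Yoga mat £17.90: athletic equipment → 5.5% → £0.9845
Unrounded tax sum = £87.257625 → £87.26

£87.26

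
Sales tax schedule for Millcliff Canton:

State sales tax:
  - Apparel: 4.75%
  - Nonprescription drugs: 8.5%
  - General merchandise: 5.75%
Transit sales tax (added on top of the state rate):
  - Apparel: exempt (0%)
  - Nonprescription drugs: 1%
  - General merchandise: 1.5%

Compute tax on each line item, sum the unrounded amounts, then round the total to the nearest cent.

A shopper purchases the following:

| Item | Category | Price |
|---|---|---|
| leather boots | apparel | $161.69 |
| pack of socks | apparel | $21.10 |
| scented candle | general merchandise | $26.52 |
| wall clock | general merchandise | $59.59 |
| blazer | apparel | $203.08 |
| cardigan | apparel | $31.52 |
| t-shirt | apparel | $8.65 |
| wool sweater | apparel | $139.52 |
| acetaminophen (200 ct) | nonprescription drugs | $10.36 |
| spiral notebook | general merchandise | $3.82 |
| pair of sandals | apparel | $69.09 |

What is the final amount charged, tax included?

Leather boots $161.69: apparel → 4.75% + 0% transit = 4.75% → $7.680275
Pack of socks $21.10: apparel → 4.75% + 0% transit = 4.75% → $1.00225
Scented candle $26.52: general merchandise → 5.75% + 1.5% transit = 7.25% → $1.9227
Wall clock $59.59: general merchandise → 5.75% + 1.5% transit = 7.25% → $4.320275
Blazer $203.08: apparel → 4.75% + 0% transit = 4.75% → $9.6463
Cardigan $31.52: apparel → 4.75% + 0% transit = 4.75% → $1.4972
T-shirt $8.65: apparel → 4.75% + 0% transit = 4.75% → $0.410875
Wool sweater $139.52: apparel → 4.75% + 0% transit = 4.75% → $6.6272
Acetaminophen (200 ct) $10.36: nonprescription drugs → 8.5% + 1% transit = 9.5% → $0.9842
Spiral notebook $3.82: general merchandise → 5.75% + 1.5% transit = 7.25% → $0.27695
Pair of sandals $69.09: apparel → 4.75% + 0% transit = 4.75% → $3.281775
Subtotal = $734.94; unrounded tax = $37.65 → $37.65; total due = $772.59

$772.59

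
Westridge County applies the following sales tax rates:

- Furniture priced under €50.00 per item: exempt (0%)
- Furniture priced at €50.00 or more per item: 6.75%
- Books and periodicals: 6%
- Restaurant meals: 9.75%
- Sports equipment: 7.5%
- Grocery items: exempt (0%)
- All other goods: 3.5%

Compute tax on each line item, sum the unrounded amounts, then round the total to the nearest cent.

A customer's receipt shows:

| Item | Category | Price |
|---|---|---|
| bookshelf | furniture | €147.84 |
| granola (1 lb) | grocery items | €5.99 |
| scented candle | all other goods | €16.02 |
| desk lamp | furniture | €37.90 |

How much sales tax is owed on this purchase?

Bookshelf €147.84: furniture, €50.00 or more → 6.75% → €9.9792
Granola (1 lb) €5.99: grocery items → 0% → €0.00
Scented candle €16.02: all other goods → 3.5% → €0.5607
Desk lamp €37.90: furniture, under €50.00 → 0% → €0.00
Unrounded tax sum = €10.5399 → €10.54

€10.54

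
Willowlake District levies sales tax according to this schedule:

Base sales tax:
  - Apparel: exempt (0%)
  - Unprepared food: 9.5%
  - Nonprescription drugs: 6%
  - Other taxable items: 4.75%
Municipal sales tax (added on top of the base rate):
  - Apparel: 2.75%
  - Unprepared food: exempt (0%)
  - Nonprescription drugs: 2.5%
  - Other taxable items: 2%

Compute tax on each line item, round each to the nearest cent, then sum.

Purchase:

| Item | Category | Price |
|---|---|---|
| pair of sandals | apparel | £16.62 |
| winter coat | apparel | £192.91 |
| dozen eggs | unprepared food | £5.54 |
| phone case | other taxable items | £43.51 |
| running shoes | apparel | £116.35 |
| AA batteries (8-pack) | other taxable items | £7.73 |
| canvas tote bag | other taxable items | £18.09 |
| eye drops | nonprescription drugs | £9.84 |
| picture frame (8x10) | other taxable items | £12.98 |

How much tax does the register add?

£15.90

Pair of sandals £16.62: apparel → 0% + 2.75% municipal = 2.75% → £0.46
Winter coat £192.91: apparel → 0% + 2.75% municipal = 2.75% → £5.31
Dozen eggs £5.54: unprepared food → 9.5% + 0% municipal = 9.5% → £0.53
Phone case £43.51: other taxable items → 4.75% + 2% municipal = 6.75% → £2.94
Running shoes £116.35: apparel → 0% + 2.75% municipal = 2.75% → £3.20
AA batteries (8-pack) £7.73: other taxable items → 4.75% + 2% municipal = 6.75% → £0.52
Canvas tote bag £18.09: other taxable items → 4.75% + 2% municipal = 6.75% → £1.22
Eye drops £9.84: nonprescription drugs → 6% + 2.5% municipal = 8.5% → £0.84
Picture frame (8x10) £12.98: other taxable items → 4.75% + 2% municipal = 6.75% → £0.88
Total tax = £0.46 + £5.31 + £0.53 + £2.94 + £3.20 + £0.52 + £1.22 + £0.84 + £0.88 = £15.90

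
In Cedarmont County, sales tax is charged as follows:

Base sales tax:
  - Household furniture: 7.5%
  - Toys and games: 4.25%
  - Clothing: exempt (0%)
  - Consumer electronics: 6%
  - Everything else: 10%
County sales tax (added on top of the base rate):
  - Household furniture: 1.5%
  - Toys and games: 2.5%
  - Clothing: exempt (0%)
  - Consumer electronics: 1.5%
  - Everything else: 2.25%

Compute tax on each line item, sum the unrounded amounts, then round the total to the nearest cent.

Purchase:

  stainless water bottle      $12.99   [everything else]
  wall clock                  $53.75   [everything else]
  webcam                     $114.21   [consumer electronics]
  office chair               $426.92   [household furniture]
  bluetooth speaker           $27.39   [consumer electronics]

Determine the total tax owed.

$57.22

Stainless water bottle $12.99: everything else → 10% + 2.25% county = 12.25% → $1.591275
Wall clock $53.75: everything else → 10% + 2.25% county = 12.25% → $6.584375
Webcam $114.21: consumer electronics → 6% + 1.5% county = 7.5% → $8.56575
Office chair $426.92: household furniture → 7.5% + 1.5% county = 9% → $38.4228
Bluetooth speaker $27.39: consumer electronics → 6% + 1.5% county = 7.5% → $2.05425
Unrounded tax sum = $57.21845 → $57.22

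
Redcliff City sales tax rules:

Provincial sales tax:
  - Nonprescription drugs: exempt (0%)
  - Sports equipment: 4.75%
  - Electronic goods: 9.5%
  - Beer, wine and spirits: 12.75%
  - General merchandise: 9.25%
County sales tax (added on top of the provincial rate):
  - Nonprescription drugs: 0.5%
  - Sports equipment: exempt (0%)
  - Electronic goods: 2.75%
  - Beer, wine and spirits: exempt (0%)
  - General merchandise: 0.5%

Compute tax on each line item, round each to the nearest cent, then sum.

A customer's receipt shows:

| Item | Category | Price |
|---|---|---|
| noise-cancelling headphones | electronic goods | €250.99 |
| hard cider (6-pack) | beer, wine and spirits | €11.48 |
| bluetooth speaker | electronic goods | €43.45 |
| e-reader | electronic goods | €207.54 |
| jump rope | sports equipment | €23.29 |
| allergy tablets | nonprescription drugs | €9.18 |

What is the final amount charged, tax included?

Noise-cancelling headphones €250.99: electronic goods → 9.5% + 2.75% county = 12.25% → €30.75
Hard cider (6-pack) €11.48: beer, wine and spirits → 12.75% + 0% county = 12.75% → €1.46
Bluetooth speaker €43.45: electronic goods → 9.5% + 2.75% county = 12.25% → €5.32
E-reader €207.54: electronic goods → 9.5% + 2.75% county = 12.25% → €25.42
Jump rope €23.29: sports equipment → 4.75% + 0% county = 4.75% → €1.11
Allergy tablets €9.18: nonprescription drugs → 0% + 0.5% county = 0.5% → €0.05
Subtotal = €545.93; tax = €64.11; total due = €610.04

€610.04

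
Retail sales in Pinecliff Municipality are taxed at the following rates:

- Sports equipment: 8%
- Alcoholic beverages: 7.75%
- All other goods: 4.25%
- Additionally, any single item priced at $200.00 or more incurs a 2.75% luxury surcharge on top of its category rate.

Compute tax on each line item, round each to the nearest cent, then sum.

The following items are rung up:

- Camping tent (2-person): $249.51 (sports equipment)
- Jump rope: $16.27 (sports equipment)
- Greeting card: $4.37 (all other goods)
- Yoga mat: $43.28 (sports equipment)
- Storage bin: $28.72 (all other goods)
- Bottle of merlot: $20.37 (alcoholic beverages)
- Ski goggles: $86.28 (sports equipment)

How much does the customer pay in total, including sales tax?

$490.27

Camping tent (2-person) $249.51: sports equipment → 8% + 2.75% surcharge = 10.75% → $26.82
Jump rope $16.27: sports equipment → 8% → $1.30
Greeting card $4.37: all other goods → 4.25% → $0.19
Yoga mat $43.28: sports equipment → 8% → $3.46
Storage bin $28.72: all other goods → 4.25% → $1.22
Bottle of merlot $20.37: alcoholic beverages → 7.75% → $1.58
Ski goggles $86.28: sports equipment → 8% → $6.90
Subtotal = $448.80; tax = $41.47; total due = $490.27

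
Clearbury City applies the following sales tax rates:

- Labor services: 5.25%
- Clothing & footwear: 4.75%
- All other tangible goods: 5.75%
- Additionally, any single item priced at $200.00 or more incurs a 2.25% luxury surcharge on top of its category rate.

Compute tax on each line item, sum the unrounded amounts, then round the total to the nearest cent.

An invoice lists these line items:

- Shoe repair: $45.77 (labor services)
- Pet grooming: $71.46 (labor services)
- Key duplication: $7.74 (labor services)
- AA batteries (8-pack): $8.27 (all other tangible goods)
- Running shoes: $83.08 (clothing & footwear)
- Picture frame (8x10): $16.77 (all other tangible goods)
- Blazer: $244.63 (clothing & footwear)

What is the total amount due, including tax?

$506.79

Shoe repair $45.77: labor services → 5.25% → $2.402925
Pet grooming $71.46: labor services → 5.25% → $3.75165
Key duplication $7.74: labor services → 5.25% → $0.40635
AA batteries (8-pack) $8.27: all other tangible goods → 5.75% → $0.475525
Running shoes $83.08: clothing & footwear → 4.75% → $3.9463
Picture frame (8x10) $16.77: all other tangible goods → 5.75% → $0.964275
Blazer $244.63: clothing & footwear → 4.75% + 2.25% surcharge = 7% → $17.1241
Subtotal = $477.72; unrounded tax = $29.071125 → $29.07; total due = $506.79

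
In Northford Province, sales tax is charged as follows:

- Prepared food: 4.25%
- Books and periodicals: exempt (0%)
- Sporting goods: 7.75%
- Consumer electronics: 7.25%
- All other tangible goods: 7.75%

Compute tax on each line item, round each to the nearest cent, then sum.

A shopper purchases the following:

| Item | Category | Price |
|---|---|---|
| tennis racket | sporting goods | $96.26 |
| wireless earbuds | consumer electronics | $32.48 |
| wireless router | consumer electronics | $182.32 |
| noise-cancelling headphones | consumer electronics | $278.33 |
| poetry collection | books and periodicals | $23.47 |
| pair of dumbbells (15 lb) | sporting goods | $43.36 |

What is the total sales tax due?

$46.57

Tennis racket $96.26: sporting goods → 7.75% → $7.46
Wireless earbuds $32.48: consumer electronics → 7.25% → $2.35
Wireless router $182.32: consumer electronics → 7.25% → $13.22
Noise-cancelling headphones $278.33: consumer electronics → 7.25% → $20.18
Poetry collection $23.47: books and periodicals → 0% → $0.00
Pair of dumbbells (15 lb) $43.36: sporting goods → 7.75% → $3.36
Total tax = $7.46 + $2.35 + $13.22 + $20.18 + $3.36 = $46.57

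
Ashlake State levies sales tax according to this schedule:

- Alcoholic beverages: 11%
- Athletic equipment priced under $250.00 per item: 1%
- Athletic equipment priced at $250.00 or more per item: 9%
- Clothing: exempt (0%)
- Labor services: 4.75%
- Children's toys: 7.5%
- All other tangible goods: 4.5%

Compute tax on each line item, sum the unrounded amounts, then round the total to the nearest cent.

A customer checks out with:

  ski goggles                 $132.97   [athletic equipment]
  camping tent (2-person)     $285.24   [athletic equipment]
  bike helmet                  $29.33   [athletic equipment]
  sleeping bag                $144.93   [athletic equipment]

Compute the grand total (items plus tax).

$621.21

Ski goggles $132.97: athletic equipment, under $250.00 → 1% → $1.3297
Camping tent (2-person) $285.24: athletic equipment, $250.00 or more → 9% → $25.6716
Bike helmet $29.33: athletic equipment, under $250.00 → 1% → $0.2933
Sleeping bag $144.93: athletic equipment, under $250.00 → 1% → $1.4493
Subtotal = $592.47; unrounded tax = $28.7439 → $28.74; total due = $621.21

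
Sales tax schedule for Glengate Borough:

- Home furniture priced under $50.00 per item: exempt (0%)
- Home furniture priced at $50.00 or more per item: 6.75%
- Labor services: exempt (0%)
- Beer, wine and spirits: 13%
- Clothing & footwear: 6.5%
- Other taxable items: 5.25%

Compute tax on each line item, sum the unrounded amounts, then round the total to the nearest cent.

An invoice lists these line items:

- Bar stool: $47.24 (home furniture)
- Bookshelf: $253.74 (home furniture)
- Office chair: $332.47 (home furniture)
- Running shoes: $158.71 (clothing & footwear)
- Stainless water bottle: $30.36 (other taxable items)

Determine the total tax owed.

Bar stool $47.24: home furniture, under $50.00 → 0% → $0.00
Bookshelf $253.74: home furniture, $50.00 or more → 6.75% → $17.12745
Office chair $332.47: home furniture, $50.00 or more → 6.75% → $22.441725
Running shoes $158.71: clothing & footwear → 6.5% → $10.31615
Stainless water bottle $30.36: other taxable items → 5.25% → $1.5939
Unrounded tax sum = $51.479225 → $51.48

$51.48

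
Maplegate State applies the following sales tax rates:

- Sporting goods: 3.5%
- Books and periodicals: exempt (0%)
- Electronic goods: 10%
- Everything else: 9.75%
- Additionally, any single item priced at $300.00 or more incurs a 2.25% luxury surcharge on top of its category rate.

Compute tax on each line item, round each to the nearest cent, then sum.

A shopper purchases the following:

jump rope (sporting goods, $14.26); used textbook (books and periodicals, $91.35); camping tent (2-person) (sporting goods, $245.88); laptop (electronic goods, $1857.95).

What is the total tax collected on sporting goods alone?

$9.11

Jump rope $14.26: sporting goods → 3.5% → $0.50
Camping tent (2-person) $245.88: sporting goods → 3.5% → $8.61
Tax on sporting goods = $0.50 + $8.61 = $9.11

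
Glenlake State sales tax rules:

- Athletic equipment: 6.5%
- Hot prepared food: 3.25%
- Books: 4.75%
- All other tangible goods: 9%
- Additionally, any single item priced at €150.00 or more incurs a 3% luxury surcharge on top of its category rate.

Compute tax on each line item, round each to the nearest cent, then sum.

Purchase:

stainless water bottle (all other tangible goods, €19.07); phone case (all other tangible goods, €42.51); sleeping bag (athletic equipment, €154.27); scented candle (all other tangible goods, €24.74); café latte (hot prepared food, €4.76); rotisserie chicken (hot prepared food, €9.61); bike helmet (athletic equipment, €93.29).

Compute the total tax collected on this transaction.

Stainless water bottle €19.07: all other tangible goods → 9% → €1.72
Phone case €42.51: all other tangible goods → 9% → €3.83
Sleeping bag €154.27: athletic equipment → 6.5% + 3% surcharge = 9.5% → €14.66
Scented candle €24.74: all other tangible goods → 9% → €2.23
Café latte €4.76: hot prepared food → 3.25% → €0.15
Rotisserie chicken €9.61: hot prepared food → 3.25% → €0.31
Bike helmet €93.29: athletic equipment → 6.5% → €6.06
Total tax = €1.72 + €3.83 + €14.66 + €2.23 + €0.15 + €0.31 + €6.06 = €28.96

€28.96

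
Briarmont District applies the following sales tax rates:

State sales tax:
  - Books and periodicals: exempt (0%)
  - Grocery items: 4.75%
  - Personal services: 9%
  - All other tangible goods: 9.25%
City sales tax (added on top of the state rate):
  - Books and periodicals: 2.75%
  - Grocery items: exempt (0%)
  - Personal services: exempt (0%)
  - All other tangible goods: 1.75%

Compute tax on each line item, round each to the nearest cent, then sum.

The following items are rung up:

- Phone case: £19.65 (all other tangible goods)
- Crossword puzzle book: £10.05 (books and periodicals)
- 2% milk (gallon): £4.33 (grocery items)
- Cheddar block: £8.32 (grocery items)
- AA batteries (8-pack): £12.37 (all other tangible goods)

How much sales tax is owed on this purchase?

£4.41

Phone case £19.65: all other tangible goods → 9.25% + 1.75% city = 11% → £2.16
Crossword puzzle book £10.05: books and periodicals → 0% + 2.75% city = 2.75% → £0.28
2% milk (gallon) £4.33: grocery items → 4.75% + 0% city = 4.75% → £0.21
Cheddar block £8.32: grocery items → 4.75% + 0% city = 4.75% → £0.40
AA batteries (8-pack) £12.37: all other tangible goods → 9.25% + 1.75% city = 11% → £1.36
Total tax = £2.16 + £0.28 + £0.21 + £0.40 + £1.36 = £4.41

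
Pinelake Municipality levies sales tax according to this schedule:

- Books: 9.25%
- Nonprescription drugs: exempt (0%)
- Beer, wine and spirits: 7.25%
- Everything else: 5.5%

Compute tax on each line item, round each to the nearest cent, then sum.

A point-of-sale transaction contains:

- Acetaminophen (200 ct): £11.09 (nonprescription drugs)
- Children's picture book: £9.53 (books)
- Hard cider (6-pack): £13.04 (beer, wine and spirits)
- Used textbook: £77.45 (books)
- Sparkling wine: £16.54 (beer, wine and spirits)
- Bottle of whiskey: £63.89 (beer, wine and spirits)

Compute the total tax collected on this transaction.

£14.82

Acetaminophen (200 ct) £11.09: nonprescription drugs → 0% → £0.00
Children's picture book £9.53: books → 9.25% → £0.88
Hard cider (6-pack) £13.04: beer, wine and spirits → 7.25% → £0.95
Used textbook £77.45: books → 9.25% → £7.16
Sparkling wine £16.54: beer, wine and spirits → 7.25% → £1.20
Bottle of whiskey £63.89: beer, wine and spirits → 7.25% → £4.63
Total tax = £0.88 + £0.95 + £7.16 + £1.20 + £4.63 = £14.82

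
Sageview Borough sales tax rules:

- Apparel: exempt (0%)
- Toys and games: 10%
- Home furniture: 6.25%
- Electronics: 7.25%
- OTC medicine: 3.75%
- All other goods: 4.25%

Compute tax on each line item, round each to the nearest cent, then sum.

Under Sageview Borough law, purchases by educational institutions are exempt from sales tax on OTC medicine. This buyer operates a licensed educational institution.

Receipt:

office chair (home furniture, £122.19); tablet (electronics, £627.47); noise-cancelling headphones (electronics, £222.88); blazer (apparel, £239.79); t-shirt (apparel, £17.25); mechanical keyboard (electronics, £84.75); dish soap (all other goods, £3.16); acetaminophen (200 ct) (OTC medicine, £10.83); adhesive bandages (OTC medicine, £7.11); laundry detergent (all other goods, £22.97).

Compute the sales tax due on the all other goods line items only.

Dish soap £3.16: all other goods → 4.25% → £0.13
Laundry detergent £22.97: all other goods → 4.25% → £0.98
Tax on all other goods = £0.13 + £0.98 = £1.11

£1.11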